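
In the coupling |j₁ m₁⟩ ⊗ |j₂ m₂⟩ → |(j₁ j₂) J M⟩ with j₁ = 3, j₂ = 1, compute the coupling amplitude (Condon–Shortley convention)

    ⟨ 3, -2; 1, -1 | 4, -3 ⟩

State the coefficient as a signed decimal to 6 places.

√[9·0!6!2!/9! · 1!5!0!2!1!7!] = √(43200)
  +(−1)^0/∏(0,0,5,0,1,2)! = 1/240  (running 1/240)
⟨..|..⟩ = √(43200)·(1/240) = +0.866025

+0.866025  (= +√(3/4))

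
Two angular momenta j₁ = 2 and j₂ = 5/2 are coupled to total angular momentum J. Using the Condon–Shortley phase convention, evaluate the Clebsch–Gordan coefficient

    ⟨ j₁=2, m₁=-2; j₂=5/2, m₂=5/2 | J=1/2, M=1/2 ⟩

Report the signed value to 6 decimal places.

+0.577350

j₁+j₂−J=4  J+j₁−j₂=0  J−j₁+j₂=1  j₁+j₂+J+1=6
(j₁±m₁, j₂±m₂, J±M) = (0,4,5,0,1,0)
P² = 192
sum k=4..4:
  [4] +1/24 = 1/24
S = 1/24
C² = P²·S² = 1/3 ; C = +0.577350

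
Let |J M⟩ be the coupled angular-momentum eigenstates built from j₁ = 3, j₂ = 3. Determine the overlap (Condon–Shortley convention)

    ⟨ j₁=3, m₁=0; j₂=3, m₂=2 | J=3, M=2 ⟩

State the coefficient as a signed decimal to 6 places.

√[7·3!3!3!/10! · 3!3!5!1!5!1!] = √(216)
  +(−1)^2/∏(2,1,1,3,2,0)! = 1/24  (running 1/24)
  +(−1)^3/∏(3,0,0,2,3,1)! = -1/72  (running 1/36)
⟨..|..⟩ = √(216)·(1/36) = +0.408248

+0.408248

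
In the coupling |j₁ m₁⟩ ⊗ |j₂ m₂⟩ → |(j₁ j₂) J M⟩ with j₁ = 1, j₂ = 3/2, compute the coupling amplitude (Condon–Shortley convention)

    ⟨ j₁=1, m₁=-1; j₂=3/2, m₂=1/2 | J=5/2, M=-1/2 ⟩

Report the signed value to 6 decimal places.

j₁+j₂−J=0  J+j₁−j₂=2  J−j₁+j₂=3  j₁+j₂+J+1=6
(j₁±m₁, j₂±m₂, J±M) = (0,2,2,1,2,3)
P² = 24/5
sum k=0..0:
  [0] +1/4 = 1/4
S = 1/4
C² = P²·S² = 3/10 ; C = +0.547723

+0.547723  (= +√(3/10))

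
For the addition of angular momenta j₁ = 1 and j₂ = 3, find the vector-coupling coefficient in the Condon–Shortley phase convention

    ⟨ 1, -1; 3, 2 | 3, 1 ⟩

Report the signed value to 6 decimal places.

triangle: 1!×1!×5!/8! = 120/40320
(j±m)!: 0!×2!×5!×1!×4!×2! = 11520
prefactor² = (2J+1)×Δ×N² = 240
  k=1: −1/(1!×0!×1!×4!×0!×1!) = -1/24
Σ = -1/24  ⇒  CG² = 240×(-1/24)² = 5/12
CG = −√(5/12) = -0.645497

-0.645497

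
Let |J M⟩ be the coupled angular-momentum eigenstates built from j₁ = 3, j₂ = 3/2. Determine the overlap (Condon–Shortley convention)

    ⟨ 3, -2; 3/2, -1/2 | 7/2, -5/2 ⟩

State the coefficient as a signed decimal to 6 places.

-0.377964

j₁+j₂−J=1  J+j₁−j₂=5  J−j₁+j₂=2  j₁+j₂+J+1=9
(j₁±m₁, j₂±m₂, J±M) = (1,5,1,2,1,6)
P² = 6400/7
sum k=0..1:
  [0] +1/120 = 1/120
  [1] −1/48 = -1/48
S = -1/80
C² = P²·S² = 1/7 ; C = -0.377964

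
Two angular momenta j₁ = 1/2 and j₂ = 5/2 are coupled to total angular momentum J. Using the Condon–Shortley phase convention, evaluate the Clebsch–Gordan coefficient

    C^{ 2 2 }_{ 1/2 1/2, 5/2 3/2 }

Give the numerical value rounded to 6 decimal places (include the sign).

triangle: 1!×0!×4!/6! = 24/720
(j±m)!: 1!×0!×4!×1!×4!×0! = 576
prefactor² = (2J+1)×Δ×N² = 96
  k=0: +1/(0!×1!×0!×4!×0!×0!) = 1/24
Σ = 1/24  ⇒  CG² = 96×1/24² = 1/6
CG = +√(1/6) = +0.408248

+√(1/6) ≈ +0.408248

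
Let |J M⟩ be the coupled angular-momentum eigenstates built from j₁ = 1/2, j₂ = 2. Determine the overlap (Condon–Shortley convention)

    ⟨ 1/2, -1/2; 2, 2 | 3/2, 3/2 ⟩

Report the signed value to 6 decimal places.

−√(4/5) ≈ -0.894427

j₁+j₂−J=1  J+j₁−j₂=0  J−j₁+j₂=3  j₁+j₂+J+1=5
(j₁±m₁, j₂±m₂, J±M) = (0,1,4,0,3,0)
P² = 144/5
sum k=1..1:
  [1] −1/6 = -1/6
S = -1/6
C² = P²·S² = 4/5 ; C = -0.894427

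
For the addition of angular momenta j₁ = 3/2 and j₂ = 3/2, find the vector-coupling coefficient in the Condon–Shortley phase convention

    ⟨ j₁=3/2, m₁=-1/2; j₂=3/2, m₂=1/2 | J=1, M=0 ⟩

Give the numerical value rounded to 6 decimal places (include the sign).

triangle: 2!*1!*1!/5! = 2/120
(j±m)!: 1!*2!*2!*1!*1!*1! = 4
prefactor² = (2J+1)*Δ*N² = 1/5
  k=1: −1/(1!*1!*1!*1!*0!*0!) = -1
  k=2: +1/(2!*0!*0!*0!*1!*1!) = 1/2
Σ = -1/2  ⇒  CG² = 1/5*(-1/2)² = 1/20
CG = −√(1/20) = -0.223607

−√(1/20) ≈ -0.223607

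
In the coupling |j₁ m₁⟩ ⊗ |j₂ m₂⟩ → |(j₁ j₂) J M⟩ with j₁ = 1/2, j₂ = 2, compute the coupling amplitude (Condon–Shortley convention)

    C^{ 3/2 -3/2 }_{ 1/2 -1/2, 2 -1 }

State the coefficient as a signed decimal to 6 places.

-0.447214  (= −√(1/5))

j₁+j₂−J=1  J+j₁−j₂=0  J−j₁+j₂=3  j₁+j₂+J+1=5
(j₁±m₁, j₂±m₂, J±M) = (0,1,1,3,0,3)
P² = 36/5
sum k=1..1:
  [1] −1/6 = -1/6
S = -1/6
C² = P²·S² = 1/5 ; C = -0.447214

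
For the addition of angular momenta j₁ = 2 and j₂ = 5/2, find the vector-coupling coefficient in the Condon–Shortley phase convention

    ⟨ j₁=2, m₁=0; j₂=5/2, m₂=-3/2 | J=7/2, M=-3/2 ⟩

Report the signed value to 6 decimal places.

+√(2/7) = +0.534522

√[8·1!3!4!/9! · 2!2!1!4!2!5!] = √(512/7)
  +(−1)^0/∏(0,1,2,1,1,3)! = 1/12  (running 1/12)
  +(−1)^1/∏(1,0,1,0,2,4)! = -1/48  (running 1/16)
⟨..|..⟩ = √(512/7)·(1/16) = +0.534522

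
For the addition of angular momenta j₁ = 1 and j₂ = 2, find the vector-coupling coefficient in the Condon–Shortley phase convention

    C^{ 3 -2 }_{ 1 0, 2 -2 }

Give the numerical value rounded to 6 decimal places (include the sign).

triangle: 0!·2!·4!/7! = 48/5040
(j±m)!: 1!·1!·0!·4!·1!·5! = 2880
prefactor² = (2J+1)·Δ·N² = 192
  k=0: +1/(0!·0!·1!·0!·1!·4!) = 1/24
Σ = 1/24  ⇒  CG² = 192·1/24² = 1/3
CG = +√(1/3) = +0.577350

+0.577350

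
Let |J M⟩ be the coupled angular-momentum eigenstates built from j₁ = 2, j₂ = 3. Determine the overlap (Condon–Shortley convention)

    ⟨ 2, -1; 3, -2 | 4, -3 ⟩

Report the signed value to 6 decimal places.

+0.223607  (= +√(1/20))

triangle: 1!·3!·5!/10! = 720/3628800
(j±m)!: 1!·3!·1!·5!·1!·7! = 3628800
prefactor² = (2J+1)·Δ·N² = 6480
  k=0: +1/(0!·1!·3!·1!·0!·4!) = 1/144
  k=1: −1/(1!·0!·2!·0!·1!·5!) = -1/240
Σ = 1/360  ⇒  CG² = 6480·1/360² = 1/20
CG = +√(1/20) = +0.223607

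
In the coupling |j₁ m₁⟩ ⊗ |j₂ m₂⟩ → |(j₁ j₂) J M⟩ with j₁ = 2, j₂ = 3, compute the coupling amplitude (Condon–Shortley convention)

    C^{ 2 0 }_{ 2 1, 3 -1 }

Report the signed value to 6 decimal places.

triangle: 3!*1!*3!/8! = 36/40320
(j±m)!: 3!*1!*2!*4!*2!*2! = 1152
prefactor² = (2J+1)*Δ*N² = 36/7
  k=0: +1/(0!*3!*1!*2!*0!*1!) = 1/12
  k=1: −1/(1!*2!*0!*1!*1!*2!) = -1/4
Σ = -1/6  ⇒  CG² = 36/7*(-1/6)² = 1/7
CG = −√(1/7) = -0.377964

-0.377964  (= −√(1/7))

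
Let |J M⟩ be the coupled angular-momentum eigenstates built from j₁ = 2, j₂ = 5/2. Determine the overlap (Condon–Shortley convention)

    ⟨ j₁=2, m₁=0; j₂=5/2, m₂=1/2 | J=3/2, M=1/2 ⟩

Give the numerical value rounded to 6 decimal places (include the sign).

triangle: 3!*1!*2!/7! = 12/5040
(j±m)!: 2!*2!*3!*2!*2!*1! = 96
prefactor² = (2J+1)*Δ*N² = 32/35
  k=1: −1/(1!*2!*1!*2!*0!*0!) = -1/4
  k=2: +1/(2!*1!*0!*1!*1!*1!) = 1/2
Σ = 1/4  ⇒  CG² = 32/35*1/4² = 2/35
CG = +√(2/35) = +0.239046

+0.239046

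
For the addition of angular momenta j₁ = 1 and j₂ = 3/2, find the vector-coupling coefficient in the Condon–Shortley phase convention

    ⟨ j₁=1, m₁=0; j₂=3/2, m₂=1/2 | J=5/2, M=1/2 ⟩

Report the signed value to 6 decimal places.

+0.774597  (= +√(3/5))

√[6·0!2!3!/6! · 1!1!2!1!3!2!] = √(12/5)
  +(−1)^0/∏(0,0,1,2,1,1)! = 1/2  (running 1/2)
⟨..|..⟩ = √(12/5)·(1/2) = +0.774597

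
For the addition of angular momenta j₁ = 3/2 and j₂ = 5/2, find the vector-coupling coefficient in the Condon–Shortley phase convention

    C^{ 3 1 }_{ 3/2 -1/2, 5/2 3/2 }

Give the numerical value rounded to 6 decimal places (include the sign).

√[7·1!2!4!/8! · 1!2!4!1!4!2!] = √(96/5)
  +(−1)^0/∏(0,1,2,4,0,0)! = 1/48  (running 1/48)
  +(−1)^1/∏(1,0,1,3,1,1)! = -1/6  (running -7/48)
⟨..|..⟩ = √(96/5)·(-7/48) = -0.639010

-0.639010  (= −√(49/120))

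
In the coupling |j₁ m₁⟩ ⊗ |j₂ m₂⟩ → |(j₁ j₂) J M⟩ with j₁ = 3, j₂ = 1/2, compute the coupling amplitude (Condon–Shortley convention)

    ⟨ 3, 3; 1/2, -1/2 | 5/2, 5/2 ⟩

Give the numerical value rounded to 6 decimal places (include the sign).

+√(6/7) = +0.925820

j₁+j₂−J=1  J+j₁−j₂=5  J−j₁+j₂=0  j₁+j₂+J+1=7
(j₁±m₁, j₂±m₂, J±M) = (6,0,0,1,5,0)
P² = 86400/7
sum k=0..0:
  [0] +1/120 = 1/120
S = 1/120
C² = P²·S² = 6/7 ; C = +0.925820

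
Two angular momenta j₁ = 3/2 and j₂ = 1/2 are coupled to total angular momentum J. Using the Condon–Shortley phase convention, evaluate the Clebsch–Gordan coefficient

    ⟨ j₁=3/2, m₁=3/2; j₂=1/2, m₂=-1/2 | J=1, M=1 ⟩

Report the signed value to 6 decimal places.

+√(3/4) = +0.866025

√[3·1!2!0!/4! · 3!0!0!1!2!0!] = √(3)
  +(−1)^0/∏(0,1,0,0,2,0)! = 1/2  (running 1/2)
⟨..|..⟩ = √(3)·(1/2) = +0.866025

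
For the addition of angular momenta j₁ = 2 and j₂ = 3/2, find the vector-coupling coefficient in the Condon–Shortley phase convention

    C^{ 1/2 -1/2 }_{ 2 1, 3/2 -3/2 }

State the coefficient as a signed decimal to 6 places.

j₁+j₂−J=3  J+j₁−j₂=1  J−j₁+j₂=0  j₁+j₂+J+1=5
(j₁±m₁, j₂±m₂, J±M) = (3,1,0,3,0,1)
P² = 18/5
sum k=0..0:
  [0] +1/6 = 1/6
S = 1/6
C² = P²·S² = 1/10 ; C = +0.316228

+0.316228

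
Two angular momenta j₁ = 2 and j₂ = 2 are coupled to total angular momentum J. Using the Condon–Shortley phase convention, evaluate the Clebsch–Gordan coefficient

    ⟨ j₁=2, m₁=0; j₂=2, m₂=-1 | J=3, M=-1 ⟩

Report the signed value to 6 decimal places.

+0.447214  (= +√(1/5))

j₁+j₂−J=1  J+j₁−j₂=3  J−j₁+j₂=3  j₁+j₂+J+1=8
(j₁±m₁, j₂±m₂, J±M) = (2,2,1,3,2,4)
P² = 36/5
sum k=0..1:
  [0] +1/4 = 1/4
  [1] −1/12 = -1/12
S = 1/6
C² = P²·S² = 1/5 ; C = +0.447214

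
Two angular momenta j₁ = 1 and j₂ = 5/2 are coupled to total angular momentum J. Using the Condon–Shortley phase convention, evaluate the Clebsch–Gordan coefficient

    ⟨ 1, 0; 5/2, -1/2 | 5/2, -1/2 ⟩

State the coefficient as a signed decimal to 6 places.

+0.169031  (= +√(1/35))

triangle: 1!*1!*4!/7! = 24/5040
(j±m)!: 1!*1!*2!*3!*2!*3! = 144
prefactor² = (2J+1)*Δ*N² = 144/35
  k=0: +1/(0!*1!*1!*2!*0!*2!) = 1/4
  k=1: −1/(1!*0!*0!*1!*1!*3!) = -1/6
Σ = 1/12  ⇒  CG² = 144/35*1/12² = 1/35
CG = +√(1/35) = +0.169031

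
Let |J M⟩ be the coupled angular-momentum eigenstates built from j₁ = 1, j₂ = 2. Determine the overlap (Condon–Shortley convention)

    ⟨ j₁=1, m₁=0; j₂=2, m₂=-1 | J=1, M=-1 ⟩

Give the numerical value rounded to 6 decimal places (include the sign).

−√(3/10) ≈ -0.547723

j₁+j₂−J=2  J+j₁−j₂=0  J−j₁+j₂=2  j₁+j₂+J+1=5
(j₁±m₁, j₂±m₂, J±M) = (1,1,1,3,0,2)
P² = 6/5
sum k=1..1:
  [1] −1/2 = -1/2
S = -1/2
C² = P²·S² = 3/10 ; C = -0.547723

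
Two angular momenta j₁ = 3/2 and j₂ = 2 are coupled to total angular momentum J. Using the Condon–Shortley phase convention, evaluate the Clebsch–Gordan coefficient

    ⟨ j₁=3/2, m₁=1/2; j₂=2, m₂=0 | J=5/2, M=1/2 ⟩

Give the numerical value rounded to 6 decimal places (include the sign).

+√(3/35) = +0.292770

j₁+j₂−J=1  J+j₁−j₂=2  J−j₁+j₂=3  j₁+j₂+J+1=7
(j₁±m₁, j₂±m₂, J±M) = (2,1,2,2,3,2)
P² = 48/35
sum k=0..1:
  [0] +1/2 = 1/2
  [1] −1/4 = -1/4
S = 1/4
C² = P²·S² = 3/35 ; C = +0.292770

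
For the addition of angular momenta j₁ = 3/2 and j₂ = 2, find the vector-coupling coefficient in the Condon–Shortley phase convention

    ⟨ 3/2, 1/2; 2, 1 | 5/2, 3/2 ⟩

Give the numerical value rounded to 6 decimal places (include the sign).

j₁+j₂−J=1  J+j₁−j₂=2  J−j₁+j₂=3  j₁+j₂+J+1=7
(j₁±m₁, j₂±m₂, J±M) = (2,1,3,1,4,1)
P² = 144/35
sum k=0..1:
  [0] +1/6 = 1/6
  [1] −1/4 = -1/4
S = -1/12
C² = P²·S² = 1/35 ; C = -0.169031

−√(1/35) ≈ -0.169031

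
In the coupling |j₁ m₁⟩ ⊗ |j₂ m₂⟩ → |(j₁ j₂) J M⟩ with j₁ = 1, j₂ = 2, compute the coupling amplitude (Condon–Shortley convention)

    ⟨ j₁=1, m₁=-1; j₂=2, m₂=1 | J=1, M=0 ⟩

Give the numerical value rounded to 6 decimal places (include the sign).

+0.547723  (= +√(3/10))

j₁+j₂−J=2  J+j₁−j₂=0  J−j₁+j₂=2  j₁+j₂+J+1=5
(j₁±m₁, j₂±m₂, J±M) = (0,2,3,1,1,1)
P² = 6/5
sum k=2..2:
  [2] +1/2 = 1/2
S = 1/2
C² = P²·S² = 3/10 ; C = +0.547723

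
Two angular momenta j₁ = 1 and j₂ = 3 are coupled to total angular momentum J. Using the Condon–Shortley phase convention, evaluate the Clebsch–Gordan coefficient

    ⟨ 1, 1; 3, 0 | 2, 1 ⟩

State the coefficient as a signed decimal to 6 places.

+0.377964

j₁+j₂−J=2  J+j₁−j₂=0  J−j₁+j₂=4  j₁+j₂+J+1=7
(j₁±m₁, j₂±m₂, J±M) = (2,0,3,3,3,1)
P² = 144/7
sum k=0..0:
  [0] +1/12 = 1/12
S = 1/12
C² = P²·S² = 1/7 ; C = +0.377964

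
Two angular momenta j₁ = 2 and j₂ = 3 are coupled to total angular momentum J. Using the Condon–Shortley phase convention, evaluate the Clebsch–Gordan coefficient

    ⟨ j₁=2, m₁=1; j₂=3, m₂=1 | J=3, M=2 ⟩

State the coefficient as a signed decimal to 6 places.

−√(1/4) = -0.500000

j₁+j₂−J=2  J+j₁−j₂=2  J−j₁+j₂=4  j₁+j₂+J+1=9
(j₁±m₁, j₂±m₂, J±M) = (3,1,4,2,5,1)
P² = 64
sum k=0..1:
  [0] +1/48 = 1/48
  [1] −1/12 = -1/12
S = -1/16
C² = P²·S² = 1/4 ; C = -0.500000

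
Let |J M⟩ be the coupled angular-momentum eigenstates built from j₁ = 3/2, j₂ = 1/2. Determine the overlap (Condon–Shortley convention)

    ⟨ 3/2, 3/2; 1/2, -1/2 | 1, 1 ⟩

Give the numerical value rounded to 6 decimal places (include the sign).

+√(3/4) ≈ +0.866025

j₁+j₂−J=1  J+j₁−j₂=2  J−j₁+j₂=0  j₁+j₂+J+1=4
(j₁±m₁, j₂±m₂, J±M) = (3,0,0,1,2,0)
P² = 3
sum k=0..0:
  [0] +1/2 = 1/2
S = 1/2
C² = P²·S² = 3/4 ; C = +0.866025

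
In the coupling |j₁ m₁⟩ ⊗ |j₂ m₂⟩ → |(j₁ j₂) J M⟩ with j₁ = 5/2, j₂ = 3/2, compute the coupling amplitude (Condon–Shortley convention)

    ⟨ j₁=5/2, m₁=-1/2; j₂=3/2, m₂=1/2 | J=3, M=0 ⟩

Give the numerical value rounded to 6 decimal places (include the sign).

−√(1/5) = -0.447214

√[7·1!4!2!/8! · 2!3!2!1!3!3!] = √(36/5)
  +(−1)^0/∏(0,1,3,2,1,0)! = 1/12  (running 1/12)
  +(−1)^1/∏(1,0,2,1,2,1)! = -1/4  (running -1/6)
⟨..|..⟩ = √(36/5)·(-1/6) = -0.447214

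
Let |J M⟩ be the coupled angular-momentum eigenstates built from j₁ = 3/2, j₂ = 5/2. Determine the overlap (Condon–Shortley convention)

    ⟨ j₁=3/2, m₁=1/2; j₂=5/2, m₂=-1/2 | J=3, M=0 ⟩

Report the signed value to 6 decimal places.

triangle: 1!*2!*4!/8! = 48/40320
(j±m)!: 2!*1!*2!*3!*3!*3! = 864
prefactor² = (2J+1)*Δ*N² = 36/5
  k=0: +1/(0!*1!*1!*2!*1!*2!) = 1/4
  k=1: −1/(1!*0!*0!*1!*2!*3!) = -1/12
Σ = 1/6  ⇒  CG² = 36/5*1/6² = 1/5
CG = +√(1/5) = +0.447214

+√(1/5) = +0.447214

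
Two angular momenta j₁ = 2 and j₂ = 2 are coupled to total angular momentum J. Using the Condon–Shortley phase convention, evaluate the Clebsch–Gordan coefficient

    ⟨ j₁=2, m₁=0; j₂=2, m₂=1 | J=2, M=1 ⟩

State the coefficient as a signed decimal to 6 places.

−√(1/14) = -0.267261

triangle: 2!·2!·2!/7! = 8/5040
(j±m)!: 2!·2!·3!·1!·3!·1! = 144
prefactor² = (2J+1)·Δ·N² = 8/7
  k=1: −1/(1!·1!·1!·2!·1!·0!) = -1/2
  k=2: +1/(2!·0!·0!·1!·2!·1!) = 1/4
Σ = -1/4  ⇒  CG² = 8/7·(-1/4)² = 1/14
CG = −√(1/14) = -0.267261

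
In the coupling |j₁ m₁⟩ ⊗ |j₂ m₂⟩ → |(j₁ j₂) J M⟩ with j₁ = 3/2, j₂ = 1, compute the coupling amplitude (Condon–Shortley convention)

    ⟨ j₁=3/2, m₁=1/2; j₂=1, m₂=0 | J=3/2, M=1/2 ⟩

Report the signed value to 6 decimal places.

√[4·1!2!1!/5! · 2!1!1!1!2!1!] = √(4/15)
  +(−1)^0/∏(0,1,1,1,1,0)! = 1  (running 1)
  +(−1)^1/∏(1,0,0,0,2,1)! = -1/2  (running 1/2)
⟨..|..⟩ = √(4/15)·(1/2) = +0.258199

+√(1/15) = +0.258199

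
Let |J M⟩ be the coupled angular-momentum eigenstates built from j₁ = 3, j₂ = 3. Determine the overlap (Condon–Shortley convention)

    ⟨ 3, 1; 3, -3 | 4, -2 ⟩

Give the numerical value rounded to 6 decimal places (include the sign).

√[9·2!4!4!/11! · 4!2!0!6!2!6!] = √(995328/77)
  +(−1)^0/∏(0,2,2,0,2,4)! = 1/192  (running 1/192)
⟨..|..⟩ = √(995328/77)·(1/192) = +0.592157

+0.592157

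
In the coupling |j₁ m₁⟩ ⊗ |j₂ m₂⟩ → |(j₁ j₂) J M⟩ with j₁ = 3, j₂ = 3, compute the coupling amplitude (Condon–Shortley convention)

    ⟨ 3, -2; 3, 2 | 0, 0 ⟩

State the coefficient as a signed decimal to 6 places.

j₁+j₂−J=6  J+j₁−j₂=0  J−j₁+j₂=0  j₁+j₂+J+1=7
(j₁±m₁, j₂±m₂, J±M) = (1,5,5,1,0,0)
P² = 14400/7
sum k=5..5:
  [5] −1/120 = -1/120
S = -1/120
C² = P²·S² = 1/7 ; C = -0.377964

-0.377964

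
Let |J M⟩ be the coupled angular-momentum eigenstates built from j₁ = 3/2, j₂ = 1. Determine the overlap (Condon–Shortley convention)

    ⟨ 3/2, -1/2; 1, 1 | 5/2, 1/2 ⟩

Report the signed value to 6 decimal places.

+0.547723  (= +√(3/10))

j₁+j₂−J=0  J+j₁−j₂=3  J−j₁+j₂=2  j₁+j₂+J+1=6
(j₁±m₁, j₂±m₂, J±M) = (1,2,2,0,3,2)
P² = 24/5
sum k=0..0:
  [0] +1/4 = 1/4
S = 1/4
C² = P²·S² = 3/10 ; C = +0.547723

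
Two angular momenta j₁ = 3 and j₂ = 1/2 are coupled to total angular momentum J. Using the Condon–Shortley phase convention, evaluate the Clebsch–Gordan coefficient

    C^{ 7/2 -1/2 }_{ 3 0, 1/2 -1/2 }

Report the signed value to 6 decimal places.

+√(4/7) ≈ +0.755929

triangle: 0!*6!*1!/8! = 720/40320
(j±m)!: 3!*3!*0!*1!*3!*4! = 5184
prefactor² = (2J+1)*Δ*N² = 5184/7
  k=0: +1/(0!*0!*3!*0!*3!*1!) = 1/36
Σ = 1/36  ⇒  CG² = 5184/7*1/36² = 4/7
CG = +√(4/7) = +0.755929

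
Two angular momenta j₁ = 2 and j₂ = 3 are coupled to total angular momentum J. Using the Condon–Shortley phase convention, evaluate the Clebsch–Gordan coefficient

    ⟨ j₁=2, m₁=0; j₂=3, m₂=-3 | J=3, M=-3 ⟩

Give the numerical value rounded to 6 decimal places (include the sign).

√[7·2!2!4!/9! · 2!2!0!6!0!6!] = √(3840)
  +(−1)^0/∏(0,2,2,0,0,4)! = 1/96  (running 1/96)
⟨..|..⟩ = √(3840)·(1/96) = +0.645497

+√(5/12) ≈ +0.645497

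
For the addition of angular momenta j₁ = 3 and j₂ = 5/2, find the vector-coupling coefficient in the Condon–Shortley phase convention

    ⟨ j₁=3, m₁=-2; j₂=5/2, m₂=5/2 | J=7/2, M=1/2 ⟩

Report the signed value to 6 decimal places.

j₁+j₂−J=2  J+j₁−j₂=4  J−j₁+j₂=3  j₁+j₂+J+1=10
(j₁±m₁, j₂±m₂, J±M) = (1,5,5,0,4,3)
P² = 9216/7
sum k=2..2:
  [2] +1/72 = 1/72
S = 1/72
C² = P²·S² = 16/63 ; C = +0.503953

+0.503953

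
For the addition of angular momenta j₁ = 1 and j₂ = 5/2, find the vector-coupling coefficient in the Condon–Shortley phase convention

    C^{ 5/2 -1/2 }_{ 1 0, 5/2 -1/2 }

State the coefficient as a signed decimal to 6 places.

+0.169031  (= +√(1/35))

√[6·1!1!4!/7! · 1!1!2!3!2!3!] = √(144/35)
  +(−1)^0/∏(0,1,1,2,0,2)! = 1/4  (running 1/4)
  +(−1)^1/∏(1,0,0,1,1,3)! = -1/6  (running 1/12)
⟨..|..⟩ = √(144/35)·(1/12) = +0.169031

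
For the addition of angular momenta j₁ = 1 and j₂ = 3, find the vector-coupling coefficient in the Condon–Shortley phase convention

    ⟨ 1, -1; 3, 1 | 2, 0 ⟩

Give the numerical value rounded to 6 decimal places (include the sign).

+√(2/7) = +0.534522

triangle: 2!·0!·4!/7! = 48/5040
(j±m)!: 0!·2!·4!·2!·2!·2! = 384
prefactor² = (2J+1)·Δ·N² = 128/7
  k=2: +1/(2!·0!·0!·2!·0!·2!) = 1/8
Σ = 1/8  ⇒  CG² = 128/7·1/8² = 2/7
CG = +√(2/7) = +0.534522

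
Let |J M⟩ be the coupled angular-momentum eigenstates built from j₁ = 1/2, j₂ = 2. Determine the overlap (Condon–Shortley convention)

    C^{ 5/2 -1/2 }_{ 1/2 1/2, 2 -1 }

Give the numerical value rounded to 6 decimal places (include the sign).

+√(2/5) ≈ +0.632456

√[6·0!1!4!/6! · 1!0!1!3!2!3!] = √(72/5)
  +(−1)^0/∏(0,0,0,1,1,3)! = 1/6  (running 1/6)
⟨..|..⟩ = √(72/5)·(1/6) = +0.632456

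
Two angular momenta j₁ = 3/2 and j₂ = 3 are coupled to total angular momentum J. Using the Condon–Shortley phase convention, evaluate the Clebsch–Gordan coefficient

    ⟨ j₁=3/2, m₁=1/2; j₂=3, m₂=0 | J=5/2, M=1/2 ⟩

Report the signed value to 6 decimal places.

−√(6/35) = -0.414039

j₁+j₂−J=2  J+j₁−j₂=1  J−j₁+j₂=4  j₁+j₂+J+1=8
(j₁±m₁, j₂±m₂, J±M) = (2,1,3,3,3,2)
P² = 216/35
sum k=0..1:
  [0] +1/12 = 1/12
  [1] −1/4 = -1/4
S = -1/6
C² = P²·S² = 6/35 ; C = -0.414039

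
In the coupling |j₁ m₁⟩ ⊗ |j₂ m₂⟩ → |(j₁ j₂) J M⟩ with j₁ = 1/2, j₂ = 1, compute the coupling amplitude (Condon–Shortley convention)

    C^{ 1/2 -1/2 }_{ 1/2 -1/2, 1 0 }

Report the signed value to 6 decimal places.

j₁+j₂−J=1  J+j₁−j₂=0  J−j₁+j₂=1  j₁+j₂+J+1=3
(j₁±m₁, j₂±m₂, J±M) = (0,1,1,1,0,1)
P² = 1/3
sum k=1..1:
  [1] −1/1 = -1
S = -1
C² = P²·S² = 1/3 ; C = -0.577350

-0.577350  (= −√(1/3))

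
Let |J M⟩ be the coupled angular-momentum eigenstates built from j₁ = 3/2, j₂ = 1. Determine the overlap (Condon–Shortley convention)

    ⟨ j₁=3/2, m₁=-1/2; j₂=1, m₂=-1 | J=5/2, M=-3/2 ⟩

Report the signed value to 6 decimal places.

√[6·0!3!2!/6! · 1!2!0!2!1!4!] = √(48/5)
  +(−1)^0/∏(0,0,2,0,1,2)! = 1/4  (running 1/4)
⟨..|..⟩ = √(48/5)·(1/4) = +0.774597

+√(3/5) = +0.774597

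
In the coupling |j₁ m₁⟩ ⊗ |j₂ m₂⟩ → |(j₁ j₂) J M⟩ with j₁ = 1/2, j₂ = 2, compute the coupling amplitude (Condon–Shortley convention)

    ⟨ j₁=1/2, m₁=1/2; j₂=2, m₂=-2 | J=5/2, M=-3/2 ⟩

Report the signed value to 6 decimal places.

+0.447214

j₁+j₂−J=0  J+j₁−j₂=1  J−j₁+j₂=4  j₁+j₂+J+1=6
(j₁±m₁, j₂±m₂, J±M) = (1,0,0,4,1,4)
P² = 576/5
sum k=0..0:
  [0] +1/24 = 1/24
S = 1/24
C² = P²·S² = 1/5 ; C = +0.447214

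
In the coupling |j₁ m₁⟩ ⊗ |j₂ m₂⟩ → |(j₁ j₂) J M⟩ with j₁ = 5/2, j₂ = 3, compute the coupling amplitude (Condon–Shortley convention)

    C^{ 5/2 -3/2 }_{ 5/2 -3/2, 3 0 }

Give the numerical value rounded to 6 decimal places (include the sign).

√[6·3!2!3!/9! · 1!4!3!3!1!4!] = √(864/35)
  +(−1)^2/∏(2,1,2,1,0,2)! = 1/8  (running 1/8)
  +(−1)^3/∏(3,0,1,0,1,3)! = -1/36  (running 7/72)
⟨..|..⟩ = √(864/35)·(7/72) = +0.483046

+0.483046  (= +√(7/30))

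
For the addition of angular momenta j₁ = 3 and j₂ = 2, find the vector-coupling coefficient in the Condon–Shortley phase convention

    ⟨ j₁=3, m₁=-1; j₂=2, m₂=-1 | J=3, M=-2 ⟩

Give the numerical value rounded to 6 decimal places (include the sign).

−√(1/4) ≈ -0.500000

triangle: 2!*4!*2!/9! = 96/362880
(j±m)!: 2!*4!*1!*3!*1!*5! = 34560
prefactor² = (2J+1)*Δ*N² = 64
  k=0: +1/(0!*2!*4!*1!*0!*1!) = 1/48
  k=1: −1/(1!*1!*3!*0!*1!*2!) = -1/12
Σ = -1/16  ⇒  CG² = 64*(-1/16)² = 1/4
CG = −√(1/4) = -0.500000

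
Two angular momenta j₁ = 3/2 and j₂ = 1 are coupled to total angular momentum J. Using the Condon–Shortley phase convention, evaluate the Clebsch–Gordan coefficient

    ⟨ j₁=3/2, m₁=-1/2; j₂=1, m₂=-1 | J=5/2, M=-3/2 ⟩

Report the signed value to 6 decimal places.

+0.774597

j₁+j₂−J=0  J+j₁−j₂=3  J−j₁+j₂=2  j₁+j₂+J+1=6
(j₁±m₁, j₂±m₂, J±M) = (1,2,0,2,1,4)
P² = 48/5
sum k=0..0:
  [0] +1/4 = 1/4
S = 1/4
C² = P²·S² = 3/5 ; C = +0.774597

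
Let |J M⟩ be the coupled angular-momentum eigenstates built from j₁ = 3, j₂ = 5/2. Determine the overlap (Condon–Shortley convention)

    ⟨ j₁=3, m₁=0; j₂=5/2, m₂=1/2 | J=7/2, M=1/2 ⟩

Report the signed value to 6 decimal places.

-0.436436

√[8·2!4!3!/10! · 3!3!3!2!4!3!] = √(6912/175)
  +(−1)^0/∏(0,2,3,3,1,0)! = 1/72  (running 1/72)
  +(−1)^1/∏(1,1,2,2,2,1)! = -1/8  (running -1/9)
  +(−1)^2/∏(2,0,1,1,3,2)! = 1/24  (running -5/72)
⟨..|..⟩ = √(6912/175)·(-5/72) = -0.436436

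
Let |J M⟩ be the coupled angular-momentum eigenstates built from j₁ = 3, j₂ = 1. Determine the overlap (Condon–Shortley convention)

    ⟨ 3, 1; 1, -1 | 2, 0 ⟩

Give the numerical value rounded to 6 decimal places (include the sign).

√[5·2!4!0!/7! · 4!2!0!2!2!2!] = √(128/7)
  +(−1)^0/∏(0,2,2,0,2,0)! = 1/8  (running 1/8)
⟨..|..⟩ = √(128/7)·(1/8) = +0.534522

+√(2/7) ≈ +0.534522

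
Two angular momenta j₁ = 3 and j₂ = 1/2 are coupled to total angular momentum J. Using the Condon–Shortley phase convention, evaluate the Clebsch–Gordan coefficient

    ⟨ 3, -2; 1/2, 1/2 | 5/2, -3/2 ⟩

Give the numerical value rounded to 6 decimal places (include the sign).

−√(5/7) ≈ -0.845154

√[6·1!5!0!/7! · 1!5!1!0!1!4!] = √(2880/7)
  +(−1)^1/∏(1,0,4,0,1,0)! = -1/24  (running -1/24)
⟨..|..⟩ = √(2880/7)·(-1/24) = -0.845154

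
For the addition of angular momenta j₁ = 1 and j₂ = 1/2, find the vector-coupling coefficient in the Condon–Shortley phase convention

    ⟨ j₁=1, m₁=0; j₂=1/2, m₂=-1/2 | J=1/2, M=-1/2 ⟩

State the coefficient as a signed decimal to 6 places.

√[2·1!1!0!/3! · 1!1!0!1!0!1!] = √(1/3)
  +(−1)^0/∏(0,1,1,0,0,0)! = 1  (running 1)
⟨..|..⟩ = √(1/3)·(1) = +0.577350

+√(1/3) ≈ +0.577350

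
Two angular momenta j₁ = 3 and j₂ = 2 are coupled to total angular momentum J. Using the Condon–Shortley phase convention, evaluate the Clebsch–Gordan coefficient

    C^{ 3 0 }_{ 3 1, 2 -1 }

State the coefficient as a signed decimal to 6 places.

+0.182574

j₁+j₂−J=2  J+j₁−j₂=4  J−j₁+j₂=2  j₁+j₂+J+1=9
(j₁±m₁, j₂±m₂, J±M) = (4,2,1,3,3,3)
P² = 96/5
sum k=0..1:
  [0] +1/8 = 1/8
  [1] −1/12 = -1/12
S = 1/24
C² = P²·S² = 1/30 ; C = +0.182574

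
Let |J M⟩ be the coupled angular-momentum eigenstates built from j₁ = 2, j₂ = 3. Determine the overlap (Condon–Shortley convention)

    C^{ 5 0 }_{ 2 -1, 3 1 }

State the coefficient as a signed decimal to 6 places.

+0.487950

j₁+j₂−J=0  J+j₁−j₂=4  J−j₁+j₂=6  j₁+j₂+J+1=11
(j₁±m₁, j₂±m₂, J±M) = (1,3,4,2,5,5)
P² = 138240/7
sum k=0..0:
  [0] +1/288 = 1/288
S = 1/288
C² = P²·S² = 5/21 ; C = +0.487950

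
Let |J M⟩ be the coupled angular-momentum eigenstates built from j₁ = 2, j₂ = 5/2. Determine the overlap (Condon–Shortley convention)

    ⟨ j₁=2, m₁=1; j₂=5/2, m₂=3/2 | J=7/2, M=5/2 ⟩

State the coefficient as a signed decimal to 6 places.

√[8·1!3!4!/9! · 3!1!4!1!6!1!] = √(2304/7)
  +(−1)^0/∏(0,1,1,4,2,0)! = 1/48  (running 1/48)
  +(−1)^1/∏(1,0,0,3,3,1)! = -1/36  (running -1/144)
⟨..|..⟩ = √(2304/7)·(-1/144) = -0.125988

−√(1/63) = -0.125988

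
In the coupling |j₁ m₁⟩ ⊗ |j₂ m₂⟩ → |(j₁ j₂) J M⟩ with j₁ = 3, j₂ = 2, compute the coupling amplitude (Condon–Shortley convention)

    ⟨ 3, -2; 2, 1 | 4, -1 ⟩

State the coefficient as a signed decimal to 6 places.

j₁+j₂−J=1  J+j₁−j₂=5  J−j₁+j₂=3  j₁+j₂+J+1=10
(j₁±m₁, j₂±m₂, J±M) = (1,5,3,1,3,5)
P² = 6480/7
sum k=0..1:
  [0] +1/720 = 1/720
  [1] −1/48 = -1/48
S = -7/360
C² = P²·S² = 7/20 ; C = -0.591608

−√(7/20) = -0.591608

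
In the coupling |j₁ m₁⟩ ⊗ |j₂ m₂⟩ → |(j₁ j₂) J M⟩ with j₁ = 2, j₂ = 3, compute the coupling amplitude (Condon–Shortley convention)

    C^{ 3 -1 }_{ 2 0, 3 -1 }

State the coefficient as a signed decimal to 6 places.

√[7·2!2!4!/9! · 2!2!2!4!2!4!] = √(256/15)
  +(−1)^0/∏(0,2,2,2,0,2)! = 1/16  (running 1/16)
  +(−1)^1/∏(1,1,1,1,1,3)! = -1/6  (running -5/48)
  +(−1)^2/∏(2,0,0,0,2,4)! = 1/96  (running -3/32)
⟨..|..⟩ = √(256/15)·(-3/32) = -0.387298

−√(3/20) = -0.387298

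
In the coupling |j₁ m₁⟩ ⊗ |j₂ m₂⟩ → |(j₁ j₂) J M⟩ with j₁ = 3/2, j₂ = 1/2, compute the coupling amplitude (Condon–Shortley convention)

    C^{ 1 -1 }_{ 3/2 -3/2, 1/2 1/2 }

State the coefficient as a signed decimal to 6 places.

j₁+j₂−J=1  J+j₁−j₂=2  J−j₁+j₂=0  j₁+j₂+J+1=4
(j₁±m₁, j₂±m₂, J±M) = (0,3,1,0,0,2)
P² = 3
sum k=1..1:
  [1] −1/2 = -1/2
S = -1/2
C² = P²·S² = 3/4 ; C = -0.866025

-0.866025  (= −√(3/4))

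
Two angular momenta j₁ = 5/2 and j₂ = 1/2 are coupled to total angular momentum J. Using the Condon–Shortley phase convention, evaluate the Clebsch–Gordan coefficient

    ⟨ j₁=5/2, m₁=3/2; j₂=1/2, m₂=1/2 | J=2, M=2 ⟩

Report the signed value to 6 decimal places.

√[5·1!4!0!/6! · 4!1!1!0!4!0!] = √(96)
  +(−1)^1/∏(1,0,0,0,4,0)! = -1/24  (running -1/24)
⟨..|..⟩ = √(96)·(-1/24) = -0.408248

−√(1/6) ≈ -0.408248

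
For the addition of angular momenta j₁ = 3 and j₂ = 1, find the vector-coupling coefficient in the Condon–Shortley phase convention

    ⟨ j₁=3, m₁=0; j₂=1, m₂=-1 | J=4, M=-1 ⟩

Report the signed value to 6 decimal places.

j₁+j₂−J=0  J+j₁−j₂=6  J−j₁+j₂=2  j₁+j₂+J+1=9
(j₁±m₁, j₂±m₂, J±M) = (3,3,0,2,3,5)
P² = 12960/7
sum k=0..0:
  [0] +1/72 = 1/72
S = 1/72
C² = P²·S² = 5/14 ; C = +0.597614

+0.597614  (= +√(5/14))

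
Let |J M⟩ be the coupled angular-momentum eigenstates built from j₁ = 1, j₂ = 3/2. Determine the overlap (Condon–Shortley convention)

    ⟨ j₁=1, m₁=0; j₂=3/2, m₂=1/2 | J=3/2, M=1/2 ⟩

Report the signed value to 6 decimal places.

triangle: 1!×1!×2!/5! = 2/120
(j±m)!: 1!×1!×2!×1!×2!×1! = 4
prefactor² = (2J+1)×Δ×N² = 4/15
  k=0: +1/(0!×1!×1!×2!×0!×0!) = 1/2
  k=1: −1/(1!×0!×0!×1!×1!×1!) = -1
Σ = -1/2  ⇒  CG² = 4/15×(-1/2)² = 1/15
CG = −√(1/15) = -0.258199

-0.258199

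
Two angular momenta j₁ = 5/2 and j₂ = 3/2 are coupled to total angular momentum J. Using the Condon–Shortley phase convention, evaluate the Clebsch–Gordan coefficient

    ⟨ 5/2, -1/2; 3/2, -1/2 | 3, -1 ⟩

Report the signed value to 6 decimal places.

√[7·1!4!2!/8! · 2!3!1!2!2!4!] = √(48/5)
  +(−1)^0/∏(0,1,3,1,1,1)! = 1/6  (running 1/6)
  +(−1)^1/∏(1,0,2,0,2,2)! = -1/8  (running 1/24)
⟨..|..⟩ = √(48/5)·(1/24) = +0.129099

+√(1/60) = +0.129099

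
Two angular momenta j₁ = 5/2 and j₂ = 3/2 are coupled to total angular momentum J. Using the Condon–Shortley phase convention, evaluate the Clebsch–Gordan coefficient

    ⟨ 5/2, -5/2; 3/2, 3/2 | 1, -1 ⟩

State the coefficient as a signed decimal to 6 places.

-0.707107

√[3·3!2!0!/6! · 0!5!3!0!0!2!] = √(72)
  +(−1)^3/∏(3,0,2,0,0,0)! = -1/12  (running -1/12)
⟨..|..⟩ = √(72)·(-1/12) = -0.707107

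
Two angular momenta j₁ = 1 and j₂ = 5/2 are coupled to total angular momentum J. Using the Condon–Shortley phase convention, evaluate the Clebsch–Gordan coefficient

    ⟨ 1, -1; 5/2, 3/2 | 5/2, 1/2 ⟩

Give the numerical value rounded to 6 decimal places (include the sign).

-0.676123

triangle: 1!*1!*4!/7! = 24/5040
(j±m)!: 0!*2!*4!*1!*3!*2! = 576
prefactor² = (2J+1)*Δ*N² = 576/35
  k=1: −1/(1!*0!*1!*3!*0!*1!) = -1/6
Σ = -1/6  ⇒  CG² = 576/35*(-1/6)² = 16/35
CG = −√(16/35) = -0.676123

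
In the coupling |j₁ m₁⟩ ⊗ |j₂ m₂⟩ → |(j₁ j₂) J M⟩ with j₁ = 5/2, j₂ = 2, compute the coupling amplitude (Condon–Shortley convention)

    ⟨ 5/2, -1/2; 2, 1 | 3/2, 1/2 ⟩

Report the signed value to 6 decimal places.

+0.487950  (= +√(5/21))

√[4·3!2!1!/7! · 2!3!3!1!2!1!] = √(48/35)
  +(−1)^2/∏(2,1,1,1,1,0)! = 1/2  (running 1/2)
  +(−1)^3/∏(3,0,0,0,2,1)! = -1/12  (running 5/12)
⟨..|..⟩ = √(48/35)·(5/12) = +0.487950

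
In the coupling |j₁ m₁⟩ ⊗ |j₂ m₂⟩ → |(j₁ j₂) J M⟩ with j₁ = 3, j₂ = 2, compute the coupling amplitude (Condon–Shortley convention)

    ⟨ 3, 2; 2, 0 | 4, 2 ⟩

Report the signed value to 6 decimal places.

+√(12/35) = +0.585540

triangle: 1!*5!*3!/10! = 720/3628800
(j±m)!: 5!*1!*2!*2!*6!*2! = 691200
prefactor² = (2J+1)*Δ*N² = 8640/7
  k=0: +1/(0!*1!*1!*2!*4!*1!) = 1/48
  k=1: −1/(1!*0!*0!*1!*5!*2!) = -1/240
Σ = 1/60  ⇒  CG² = 8640/7*1/60² = 12/35
CG = +√(12/35) = +0.585540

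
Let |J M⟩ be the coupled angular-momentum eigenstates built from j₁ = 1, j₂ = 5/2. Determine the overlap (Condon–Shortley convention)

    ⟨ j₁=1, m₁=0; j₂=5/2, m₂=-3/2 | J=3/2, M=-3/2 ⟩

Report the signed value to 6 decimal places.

√[4·2!0!3!/6! · 1!1!1!4!0!3!] = √(48/5)
  +(−1)^1/∏(1,1,0,0,0,3)! = -1/6  (running -1/6)
⟨..|..⟩ = √(48/5)·(-1/6) = -0.516398

−√(4/15) = -0.516398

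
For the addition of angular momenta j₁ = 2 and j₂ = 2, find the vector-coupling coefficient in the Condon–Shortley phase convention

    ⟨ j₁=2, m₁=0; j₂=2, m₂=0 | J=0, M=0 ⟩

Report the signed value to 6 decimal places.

√[1·4!0!0!/5! · 2!2!2!2!0!0!] = √(16/5)
  +(−1)^2/∏(2,2,0,0,0,0)! = 1/4  (running 1/4)
⟨..|..⟩ = √(16/5)·(1/4) = +0.447214

+√(1/5) ≈ +0.447214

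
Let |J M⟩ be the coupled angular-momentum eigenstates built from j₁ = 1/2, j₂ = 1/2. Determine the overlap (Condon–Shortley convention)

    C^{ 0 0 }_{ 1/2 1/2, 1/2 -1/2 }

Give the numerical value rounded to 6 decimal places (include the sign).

+√(1/2) = +0.707107

j₁+j₂−J=1  J+j₁−j₂=0  J−j₁+j₂=0  j₁+j₂+J+1=2
(j₁±m₁, j₂±m₂, J±M) = (1,0,0,1,0,0)
P² = 1/2
sum k=0..0:
  [0] +1/1 = 1
S = 1
C² = P²·S² = 1/2 ; C = +0.707107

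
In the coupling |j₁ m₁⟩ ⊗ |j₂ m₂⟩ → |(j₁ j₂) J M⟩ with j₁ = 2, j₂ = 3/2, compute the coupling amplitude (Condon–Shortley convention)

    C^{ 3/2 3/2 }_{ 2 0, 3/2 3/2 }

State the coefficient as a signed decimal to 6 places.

j₁+j₂−J=2  J+j₁−j₂=2  J−j₁+j₂=1  j₁+j₂+J+1=6
(j₁±m₁, j₂±m₂, J±M) = (2,2,3,0,3,0)
P² = 16/5
sum k=2..2:
  [2] +1/4 = 1/4
S = 1/4
C² = P²·S² = 1/5 ; C = +0.447214

+0.447214  (= +√(1/5))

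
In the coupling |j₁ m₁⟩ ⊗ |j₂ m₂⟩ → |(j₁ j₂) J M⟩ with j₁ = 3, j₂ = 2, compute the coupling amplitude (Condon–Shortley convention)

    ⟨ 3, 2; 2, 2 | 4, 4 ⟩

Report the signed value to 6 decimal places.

−√(2/5) ≈ -0.632456

triangle: 1!×5!×3!/10! = 720/3628800
(j±m)!: 5!×1!×4!×0!×8!×0! = 116121600
prefactor² = (2J+1)×Δ×N² = 207360
  k=1: −1/(1!×0!×0!×3!×5!×0!) = -1/720
Σ = -1/720  ⇒  CG² = 207360×(-1/720)² = 2/5
CG = −√(2/5) = -0.632456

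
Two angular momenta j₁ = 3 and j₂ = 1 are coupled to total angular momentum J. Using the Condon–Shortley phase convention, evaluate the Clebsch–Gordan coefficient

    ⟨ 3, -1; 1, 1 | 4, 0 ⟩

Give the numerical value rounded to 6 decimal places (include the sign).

triangle: 0!×6!×2!/9! = 1440/362880
(j±m)!: 2!×4!×2!×0!×4!×4! = 55296
prefactor² = (2J+1)×Δ×N² = 13824/7
  k=0: +1/(0!×0!×4!×2!×2!×0!) = 1/96
Σ = 1/96  ⇒  CG² = 13824/7×1/96² = 3/14
CG = +√(3/14) = +0.462910

+√(3/14) ≈ +0.462910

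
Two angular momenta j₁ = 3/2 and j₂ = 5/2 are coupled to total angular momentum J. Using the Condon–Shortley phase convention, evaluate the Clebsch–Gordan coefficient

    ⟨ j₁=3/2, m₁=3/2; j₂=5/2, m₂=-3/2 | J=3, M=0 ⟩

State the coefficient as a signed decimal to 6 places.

+√(3/10) = +0.547723

triangle: 1!*2!*4!/8! = 48/40320
(j±m)!: 3!*0!*1!*4!*3!*3! = 5184
prefactor² = (2J+1)*Δ*N² = 216/5
  k=0: +1/(0!*1!*0!*1!*2!*3!) = 1/12
Σ = 1/12  ⇒  CG² = 216/5*1/12² = 3/10
CG = +√(3/10) = +0.547723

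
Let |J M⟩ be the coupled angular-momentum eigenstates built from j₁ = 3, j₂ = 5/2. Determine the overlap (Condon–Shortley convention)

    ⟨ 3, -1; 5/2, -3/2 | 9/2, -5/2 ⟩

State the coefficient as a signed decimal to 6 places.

triangle: 1!×5!×4!/11! = 2880/39916800
(j±m)!: 2!×4!×1!×4!×2!×7! = 11612160
prefactor² = (2J+1)×Δ×N² = 92160/11
  k=0: +1/(0!×1!×4!×1!×1!×3!) = 1/144
  k=1: −1/(1!×0!×3!×0!×2!×4!) = -1/288
Σ = 1/288  ⇒  CG² = 92160/11×1/288² = 10/99
CG = +√(10/99) = +0.317821

+0.317821  (= +√(10/99))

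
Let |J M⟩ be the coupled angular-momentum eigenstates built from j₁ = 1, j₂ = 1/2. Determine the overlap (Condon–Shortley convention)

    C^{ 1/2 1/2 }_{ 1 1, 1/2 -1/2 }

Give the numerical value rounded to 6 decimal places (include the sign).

+0.816497  (= +√(2/3))

triangle: 1!·1!·0!/3! = 1/6
(j±m)!: 2!·0!·0!·1!·1!·0! = 2
prefactor² = (2J+1)·Δ·N² = 2/3
  k=0: +1/(0!·1!·0!·0!·1!·0!) = 1
Σ = 1  ⇒  CG² = 2/3·1² = 2/3
CG = +√(2/3) = +0.816497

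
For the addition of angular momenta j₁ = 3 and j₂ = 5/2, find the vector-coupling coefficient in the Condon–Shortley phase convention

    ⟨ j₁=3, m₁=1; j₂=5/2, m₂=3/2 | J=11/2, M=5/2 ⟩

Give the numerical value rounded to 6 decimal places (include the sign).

√[12·0!6!5!/12! · 4!2!4!1!8!3!] = √(6635520/11)
  +(−1)^0/∏(0,0,2,4,4,1)! = 1/1152  (running 1/1152)
⟨..|..⟩ = √(6635520/11)·(1/1152) = +0.674200

+0.674200  (= +√(5/11))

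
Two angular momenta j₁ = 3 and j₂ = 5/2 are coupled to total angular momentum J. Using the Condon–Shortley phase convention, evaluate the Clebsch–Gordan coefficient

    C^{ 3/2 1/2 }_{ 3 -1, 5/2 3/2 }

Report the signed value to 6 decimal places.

−√(7/30) ≈ -0.483046

j₁+j₂−J=4  J+j₁−j₂=2  J−j₁+j₂=1  j₁+j₂+J+1=8
(j₁±m₁, j₂±m₂, J±M) = (2,4,4,1,2,1)
P² = 384/35
sum k=3..4:
  [3] −1/6 = -1/6
  [4] +1/48 = 1/48
S = -7/48
C² = P²·S² = 7/30 ; C = -0.483046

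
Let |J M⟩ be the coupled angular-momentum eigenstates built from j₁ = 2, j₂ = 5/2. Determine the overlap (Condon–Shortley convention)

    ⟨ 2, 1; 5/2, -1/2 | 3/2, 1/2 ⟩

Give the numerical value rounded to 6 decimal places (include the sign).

−√(5/21) = -0.487950

√[4·3!1!2!/7! · 3!1!2!3!2!1!] = √(48/35)
  +(−1)^0/∏(0,3,1,2,0,0)! = 1/12  (running 1/12)
  +(−1)^1/∏(1,2,0,1,1,1)! = -1/2  (running -5/12)
⟨..|..⟩ = √(48/35)·(-5/12) = -0.487950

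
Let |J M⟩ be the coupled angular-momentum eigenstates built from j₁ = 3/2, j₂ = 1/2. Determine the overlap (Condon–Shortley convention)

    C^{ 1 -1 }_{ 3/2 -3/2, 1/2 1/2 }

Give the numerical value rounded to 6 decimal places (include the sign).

-0.866025  (= −√(3/4))

triangle: 1!·2!·0!/4! = 2/24
(j±m)!: 0!·3!·1!·0!·0!·2! = 12
prefactor² = (2J+1)·Δ·N² = 3
  k=1: −1/(1!·0!·2!·0!·0!·0!) = -1/2
Σ = -1/2  ⇒  CG² = 3·(-1/2)² = 3/4
CG = −√(3/4) = -0.866025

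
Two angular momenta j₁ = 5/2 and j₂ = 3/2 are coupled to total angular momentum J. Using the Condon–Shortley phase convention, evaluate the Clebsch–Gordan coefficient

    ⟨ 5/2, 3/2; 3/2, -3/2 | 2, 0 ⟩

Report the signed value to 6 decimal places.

+√(3/7) = +0.654654

j₁+j₂−J=2  J+j₁−j₂=3  J−j₁+j₂=1  j₁+j₂+J+1=7
(j₁±m₁, j₂±m₂, J±M) = (4,1,0,3,2,2)
P² = 48/7
sum k=0..0:
  [0] +1/4 = 1/4
S = 1/4
C² = P²·S² = 3/7 ; C = +0.654654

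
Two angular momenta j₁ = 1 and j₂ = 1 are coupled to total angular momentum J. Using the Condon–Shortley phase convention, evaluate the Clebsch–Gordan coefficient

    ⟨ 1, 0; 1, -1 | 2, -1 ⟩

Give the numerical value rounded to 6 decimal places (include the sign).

triangle: 0!×2!×2!/5! = 4/120
(j±m)!: 1!×1!×0!×2!×1!×3! = 12
prefactor² = (2J+1)×Δ×N² = 2
  k=0: +1/(0!×0!×1!×0!×1!×2!) = 1/2
Σ = 1/2  ⇒  CG² = 2×1/2² = 1/2
CG = +√(1/2) = +0.707107

+0.707107  (= +√(1/2))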